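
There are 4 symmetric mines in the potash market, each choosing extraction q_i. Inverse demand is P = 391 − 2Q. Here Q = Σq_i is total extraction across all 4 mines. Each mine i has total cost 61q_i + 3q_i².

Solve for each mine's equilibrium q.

A representative mine's profit is π_i = q_i(391 − 2Q) − 61q_i − 3q_i², with Q = q_i + Σ_{j≠i} q_j.
First-order condition: 330 − 10q_i − 2Σ_{j≠i} q_j = 0.
Imposing symmetry (q_j = q for all j) turns Σ_{j≠i} q_j into 3q, so 330 = 16q and q = 20.625.

20.625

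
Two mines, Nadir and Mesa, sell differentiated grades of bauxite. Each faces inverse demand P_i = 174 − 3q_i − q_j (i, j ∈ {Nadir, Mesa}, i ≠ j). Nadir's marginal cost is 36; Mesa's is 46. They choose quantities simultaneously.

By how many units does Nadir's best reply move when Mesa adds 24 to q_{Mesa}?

Mine Nadir's profit: π = q_{Nadir}(174 − 3q_{Nadir} − q_{Mesa}) − 36q_{Nadir}.
∂π/∂q_{Nadir} = 138 − 6q_{Nadir} − q_{Mesa} = 0 ⇒ q_{Nadir} = 23 − (1/6)q_{Mesa}.
The reaction-function slope is −1/6, so a 24-unit rise in q_{Mesa} moves q_{Nadir} by −1/6 × 24 = −4. Nadir's best response falls — the actions are strategic substitutes.

-4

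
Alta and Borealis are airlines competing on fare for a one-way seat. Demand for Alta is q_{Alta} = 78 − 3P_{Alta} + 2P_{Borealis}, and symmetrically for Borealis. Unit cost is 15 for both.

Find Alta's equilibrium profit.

744.1875

Alta's profit: π = (P_{Alta} − 15)(78 − 3P_{Alta} + 2P_{Borealis}).
∂π/∂P_{Alta} = 123 − 6P_{Alta} + 2P_{Borealis} = 0 ⇒ P_{Alta} = 20.5 + (1/3)P_{Borealis}.
The game is symmetric, so in equilibrium P_{Borealis} = P_{Alta}: the reaction function gives (2/3)P_{Alta} = 20.5, hence P_{Alta} = 30.75.
q_{Alta} = 78 − 3·30.75 + 2·30.75 = 47.25.
Profit = (30.75 − 15)·47.25 = 744.1875.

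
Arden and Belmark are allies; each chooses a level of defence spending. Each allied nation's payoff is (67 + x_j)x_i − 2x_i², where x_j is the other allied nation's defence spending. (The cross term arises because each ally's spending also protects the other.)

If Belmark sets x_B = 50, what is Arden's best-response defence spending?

Arden's payoff is (67 + x_B)x_A − 2x_A².
∂π/∂x_A = 67 + x_B − 4x_A = 0, so x_A = 16.75 + 0.25x_B.
At x_B = 50: x_A = 16.75 + 0.25·50 = 29.25.

29.25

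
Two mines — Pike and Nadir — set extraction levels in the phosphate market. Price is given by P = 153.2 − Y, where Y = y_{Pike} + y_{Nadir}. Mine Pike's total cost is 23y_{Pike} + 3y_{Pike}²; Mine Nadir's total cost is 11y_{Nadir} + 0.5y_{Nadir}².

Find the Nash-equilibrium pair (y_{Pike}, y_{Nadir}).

Mine Pike's profit: π = y_{Pike}(153.2 − (y_{Pike} + y_{Nadir})) − 23y_{Pike} − 3y_{Pike}².
∂π/∂y_{Pike} = 130.2 − 8y_{Pike} − y_{Nadir} = 0, so y_{Pike} = 16.275 − 0.125y_{Nadir}.
For Nadir: ∂π/∂y_{Nadir} = 142.2 − 3y_{Nadir} − y_{Pike} = 0 ⇒ y_{Nadir} = 47.4 − (1/3)y_{Pike}.
Plugging y_{Nadir} into Pike's best response: y_{Pike} = 16.275 − 0.125(47.4 − (1/3)y_{Pike}) ⇒ (23/24)y_{Pike} = 10.35, so y_{Pike} = 10.8.
Then y_{Nadir} = 47.4 − (1/3)·10.8 = 43.8.

10.8, 43.8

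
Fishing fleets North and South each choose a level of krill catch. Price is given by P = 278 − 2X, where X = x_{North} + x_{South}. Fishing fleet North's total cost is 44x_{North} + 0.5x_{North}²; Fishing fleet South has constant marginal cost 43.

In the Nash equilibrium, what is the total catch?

Fishing fleet North's profit: π = x_{North}(278 − 2(x_{North} + x_{South})) − 44x_{North} − 0.5x_{North}².
∂π/∂x_{North} = 234 − 5x_{North} − 2x_{South} = 0, so x_{North} = 46.8 − 0.4x_{South}.
For South: ∂π/∂x_{South} = 235 − 4x_{South} − 2x_{North} = 0 ⇒ x_{South} = 58.75 − 0.5x_{North}.
Substituting the second reaction function into the first: x_{North} = 46.8 − 0.4(58.75 − 0.5x_{North}), which gives 0.8x_{North} = 23.3 ⇒ x_{North} = 29.125.
Then x_{South} = 58.75 − 0.5·29.125 = 44.1875.
Total catch: 29.125 + 44.1875 = 73.3125.

73.3125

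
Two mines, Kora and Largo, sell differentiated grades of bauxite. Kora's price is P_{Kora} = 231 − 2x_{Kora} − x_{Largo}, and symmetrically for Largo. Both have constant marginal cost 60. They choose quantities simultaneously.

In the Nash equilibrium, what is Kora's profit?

Mine Kora's profit: π = x_{Kora}(231 − 2x_{Kora} − x_{Largo}) − 60x_{Kora}.
∂π/∂x_{Kora} = 171 − 4x_{Kora} − x_{Largo} = 0 ⇒ x_{Kora} = 42.75 − 0.25x_{Largo}.
By symmetry x_{Largo} = x_{Kora}; substituting into the reaction function, 1.25x_{Kora} = 42.75 and x_{Kora} = 34.2.
P_{Kora} = 231 − 2·34.2 − 34.2 = 128.4.
Profit = (128.4 − 60)·34.2 = 2339.28.

2339.28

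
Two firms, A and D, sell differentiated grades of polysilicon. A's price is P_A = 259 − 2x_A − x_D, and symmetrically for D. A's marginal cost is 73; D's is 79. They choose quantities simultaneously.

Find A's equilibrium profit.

Firm A's profit: π = x_A(259 − 2x_A − x_D) − 73x_A.
∂π/∂x_A = 186 − 4x_A − x_D = 0 ⇒ x_A = 46.5 − 0.25x_D.
Similarly x_D = 45 − 0.25x_A.
Substituting the second reaction function into the first: x_A = 46.5 − 0.25(45 − 0.25x_A), which gives 0.9375x_A = 35.25 ⇒ x_A = 37.6.
Then x_D = 45 − 0.25·37.6 = 35.6.
P_A = 259 − 2·37.6 − 35.6 = 148.2.
Profit = (148.2 − 73)·37.6 = 2827.52.

2827.52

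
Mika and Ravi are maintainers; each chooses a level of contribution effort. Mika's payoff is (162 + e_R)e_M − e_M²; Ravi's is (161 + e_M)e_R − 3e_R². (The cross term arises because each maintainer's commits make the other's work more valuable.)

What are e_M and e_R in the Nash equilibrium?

Expanding Mika's payoff: 162e_M + e_Re_M − e_M².
∂π/∂e_M = 162 + e_R − 2e_M = 0, so e_M = 81 + 0.5e_R.
Likewise for Ravi: e_R = 161/6 + (1/6)e_M.
Substituting the second reaction function into the first: e_M = 81 + 0.5(161/6 + (1/6)e_M), which gives (11/12)e_M = 1133/12 ⇒ e_M = 103.
Then e_R = 161/6 + (1/6)·103 = 44.

103, 44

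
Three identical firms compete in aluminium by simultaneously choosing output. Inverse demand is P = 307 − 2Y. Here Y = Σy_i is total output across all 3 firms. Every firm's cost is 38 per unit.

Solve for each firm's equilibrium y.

33.625

A representative firm's profit is π_i = y_i(307 − 2Y) − 38y_i, with Y = y_i + Σ_{j≠i} y_j.
First-order condition: 269 − 4y_i − 2Σ_{j≠i} y_j = 0.
With identical firms, set every y_j = y: then 269 − 4y − 4y = 0, i.e. y = 269/8 = 33.625.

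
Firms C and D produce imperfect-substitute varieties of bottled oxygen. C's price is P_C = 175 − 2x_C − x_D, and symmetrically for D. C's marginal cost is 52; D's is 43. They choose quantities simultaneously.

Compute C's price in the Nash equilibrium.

100

Firm C's profit: π = x_C(175 − 2x_C − x_D) − 52x_C.
∂π/∂x_C = 123 − 4x_C − x_D = 0 ⇒ x_C = 30.75 − 0.25x_D.
Similarly x_D = 33 − 0.25x_C.
Solving the two reaction functions simultaneously: (1 − (−0.25)(−0.25))x_C = 30.75 − 0.25·33, so 0.9375x_C = 22.5 and x_C = 24.
Then x_D = 33 − 0.25·24 = 27.
P_C = 175 − 2·24 − 27 = 100.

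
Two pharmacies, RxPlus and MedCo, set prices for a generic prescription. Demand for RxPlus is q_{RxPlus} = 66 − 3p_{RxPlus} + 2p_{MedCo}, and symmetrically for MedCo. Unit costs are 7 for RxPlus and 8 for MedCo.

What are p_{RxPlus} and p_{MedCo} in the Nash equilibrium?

21.9375, 22.3125

RxPlus's profit: π = (p_{RxPlus} − 7)(66 − 3p_{RxPlus} + 2p_{MedCo}).
∂π/∂p_{RxPlus} = 87 − 6p_{RxPlus} + 2p_{MedCo} = 0 ⇒ p_{RxPlus} = 14.5 + (1/3)p_{MedCo}.
Similarly p_{MedCo} = 15 + (1/3)p_{RxPlus}.
Solving the two reaction functions simultaneously: (1 − (1/3)(1/3))p_{RxPlus} = 14.5 + (1/3)·15, so (8/9)p_{RxPlus} = 19.5 and p_{RxPlus} = 21.9375.
Then p_{MedCo} = 15 + (1/3)·21.9375 = 22.3125.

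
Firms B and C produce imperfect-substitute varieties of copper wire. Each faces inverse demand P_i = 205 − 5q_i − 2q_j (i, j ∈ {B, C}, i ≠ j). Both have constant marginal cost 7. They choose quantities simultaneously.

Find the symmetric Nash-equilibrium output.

Firm B's profit: π = q_B(205 − 5q_B − 2q_C) − 7q_B.
∂π/∂q_B = 198 − 10q_B − 2q_C = 0 ⇒ q_B = 19.8 − 0.2q_C.
The game is symmetric, so in equilibrium q_C = q_B: the reaction function gives 1.2q_B = 19.8, hence q_B = 16.5.

16.5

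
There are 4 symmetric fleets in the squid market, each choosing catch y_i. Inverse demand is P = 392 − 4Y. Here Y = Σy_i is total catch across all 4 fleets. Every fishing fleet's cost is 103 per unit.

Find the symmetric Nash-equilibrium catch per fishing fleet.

A representative fishing fleet's profit is π_i = y_i(392 − 4Y) − 103y_i, with Y = y_i + Σ_{j≠i} y_j.
First-order condition: 289 − 8y_i − 4Σ_{j≠i} y_j = 0.
Imposing symmetry (y_j = y for all j) turns Σ_{j≠i} y_j into 3y, so 289 = 20y and y = 14.45.

14.45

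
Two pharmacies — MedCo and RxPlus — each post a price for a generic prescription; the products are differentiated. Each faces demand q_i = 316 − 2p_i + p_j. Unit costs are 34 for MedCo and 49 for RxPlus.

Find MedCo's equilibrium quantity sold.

MedCo's profit: π = (p_{MedCo} − 34)(316 − 2p_{MedCo} + p_{RxPlus}).
∂π/∂p_{MedCo} = 384 − 4p_{MedCo} + p_{RxPlus} = 0 ⇒ p_{MedCo} = 96 + 0.25p_{RxPlus}.
Similarly p_{RxPlus} = 103.5 + 0.25p_{MedCo}.
Plugging p_{RxPlus} into MedCo's best response: p_{MedCo} = 96 + 0.25(103.5 + 0.25p_{MedCo}) ⇒ 0.9375p_{MedCo} = 121.875, so p_{MedCo} = 130.
Then p_{RxPlus} = 103.5 + 0.25·130 = 136.
q_{MedCo} = 316 − 2·130 + 136 = 192.

192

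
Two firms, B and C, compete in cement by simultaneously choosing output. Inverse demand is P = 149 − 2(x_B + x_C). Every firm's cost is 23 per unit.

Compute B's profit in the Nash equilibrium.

882

Firm B's profit: π = x_B(149 − 2(x_B + x_C)) − 23x_B.
∂π/∂x_B = 126 − 4x_B − 2x_C = 0, so x_B = 31.5 − 0.5x_C.
By symmetry x_C = x_B; substituting into the reaction function, 1.5x_B = 31.5 and x_B = 21.
Price P = 149 − 2·42 = 65.
B's profit: (65 − 23)·21 = 882.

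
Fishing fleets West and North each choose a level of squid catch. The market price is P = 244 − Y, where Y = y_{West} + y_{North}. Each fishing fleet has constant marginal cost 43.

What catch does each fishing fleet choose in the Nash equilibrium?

67

Fishing fleet West's profit: π = y_{West}(244 − (y_{West} + y_{North})) − 43y_{West}.
∂π/∂y_{West} = 201 − 2y_{West} − y_{North} = 0, so y_{West} = 100.5 − 0.5y_{North}.
By symmetry y_{North} = y_{West}; substituting into the reaction function, 1.5y_{West} = 100.5 and y_{West} = 67.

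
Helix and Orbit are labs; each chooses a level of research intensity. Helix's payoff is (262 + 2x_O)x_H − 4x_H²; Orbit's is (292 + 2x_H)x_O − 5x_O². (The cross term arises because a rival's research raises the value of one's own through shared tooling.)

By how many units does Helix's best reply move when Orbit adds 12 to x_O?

3

Expanding Helix's payoff: 262x_H + 2x_Ox_H − 4x_H².
∂π/∂x_H = 262 + 2x_O − 8x_H = 0, so x_H = 32.75 + 0.25x_O.
The reaction-function slope is 0.25, so a 12-unit rise in x_O moves x_H by 0.25 × 12 = 3. Helix's best response rises — the actions are strategic complements.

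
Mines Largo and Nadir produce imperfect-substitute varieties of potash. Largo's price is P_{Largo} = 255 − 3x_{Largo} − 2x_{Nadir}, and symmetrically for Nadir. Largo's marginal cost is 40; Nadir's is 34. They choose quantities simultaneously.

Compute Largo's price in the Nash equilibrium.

Mine Largo's profit: π = x_{Largo}(255 − 3x_{Largo} − 2x_{Nadir}) − 40x_{Largo}.
∂π/∂x_{Largo} = 215 − 6x_{Largo} − 2x_{Nadir} = 0 ⇒ x_{Largo} = 215/6 − (1/3)x_{Nadir}.
Similarly x_{Nadir} = 221/6 − (1/3)x_{Largo}.
Substituting the second reaction function into the first: x_{Largo} = 215/6 − (1/3)(221/6 − (1/3)x_{Largo}), which gives (8/9)x_{Largo} = 212/9 ⇒ x_{Largo} = 26.5.
Then x_{Nadir} = 221/6 − (1/3)·26.5 = 28.
P_{Largo} = 255 − 3·26.5 − 2·28 = 119.5.

119.5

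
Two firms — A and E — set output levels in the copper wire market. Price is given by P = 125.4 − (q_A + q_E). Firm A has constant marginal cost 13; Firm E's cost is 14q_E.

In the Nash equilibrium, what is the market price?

50.8

Firm A's profit: π = q_A(125.4 − (q_A + q_E)) − 13q_A.
∂π/∂q_A = 112.4 − 2q_A − q_E = 0, so q_A = 56.2 − 0.5q_E.
By the same steps for E: q_E = 55.7 − 0.5q_A.
Solving the two reaction functions simultaneously: (1 − (−0.5)(−0.5))q_A = 56.2 − 0.5·55.7, so 0.75q_A = 28.35 and q_A = 37.8.
Then q_E = 55.7 − 0.5·37.8 = 36.8.
Equilibrium price: P = 125.4 − 74.6 = 50.8.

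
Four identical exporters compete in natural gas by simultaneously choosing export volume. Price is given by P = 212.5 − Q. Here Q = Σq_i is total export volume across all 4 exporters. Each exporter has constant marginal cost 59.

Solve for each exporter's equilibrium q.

A representative exporter's profit is π_i = q_i(212.5 − Q) − 59q_i, with Q = q_i + Σ_{j≠i} q_j.
First-order condition: 153.5 − 2q_i − Σ_{j≠i} q_j = 0.
Imposing symmetry (q_j = q for all j) turns Σ_{j≠i} q_j into 3q, so 153.5 = 5q and q = 30.7.

30.7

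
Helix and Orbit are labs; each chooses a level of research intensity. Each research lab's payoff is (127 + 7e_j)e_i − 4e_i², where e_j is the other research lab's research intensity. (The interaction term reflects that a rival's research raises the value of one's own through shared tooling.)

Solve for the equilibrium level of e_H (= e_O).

127

Helix's payoff is (127 + 7e_O)e_H − 4e_H².
∂π/∂e_H = 127 + 7e_O − 8e_H = 0, so e_H = 15.875 + 0.875e_O.
By symmetry e_O = e_H; substituting into the reaction function, 0.125e_H = 15.875 and e_H = 127.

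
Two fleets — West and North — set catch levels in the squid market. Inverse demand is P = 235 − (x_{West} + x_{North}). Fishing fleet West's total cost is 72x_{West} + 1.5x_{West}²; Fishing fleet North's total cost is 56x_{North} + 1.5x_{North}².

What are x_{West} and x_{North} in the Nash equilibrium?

26.5, 30.5

Fishing fleet West's profit: π = x_{West}(235 − (x_{West} + x_{North})) − 72x_{West} − 1.5x_{West}².
∂π/∂x_{West} = 163 − 5x_{West} − x_{North} = 0, so x_{West} = 32.6 − 0.2x_{North}.
By the same steps for North: x_{North} = 35.8 − 0.2x_{West}.
Substituting the second reaction function into the first: x_{West} = 32.6 − 0.2(35.8 − 0.2x_{West}), which gives 0.96x_{West} = 25.44 ⇒ x_{West} = 26.5.
Then x_{North} = 35.8 − 0.2·26.5 = 30.5.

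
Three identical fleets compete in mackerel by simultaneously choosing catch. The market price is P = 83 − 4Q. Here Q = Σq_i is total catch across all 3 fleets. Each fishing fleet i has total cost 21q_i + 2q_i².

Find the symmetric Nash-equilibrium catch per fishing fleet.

A representative fishing fleet's profit is π_i = q_i(83 − 4Q) − 21q_i − 2q_i², with Q = q_i + Σ_{j≠i} q_j.
First-order condition: 62 − 12q_i − 4Σ_{j≠i} q_j = 0.
With identical fishing fleets, set every q_j = q: then 62 − 12q − 8q = 0, i.e. q = 62/20 = 3.1.

3.1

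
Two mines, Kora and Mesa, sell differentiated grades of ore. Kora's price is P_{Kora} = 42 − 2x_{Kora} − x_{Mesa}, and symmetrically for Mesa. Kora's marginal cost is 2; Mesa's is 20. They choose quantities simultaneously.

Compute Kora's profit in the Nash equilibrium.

Mine Kora's profit: π = x_{Kora}(42 − 2x_{Kora} − x_{Mesa}) − 2x_{Kora}.
∂π/∂x_{Kora} = 40 − 4x_{Kora} − x_{Mesa} = 0 ⇒ x_{Kora} = 10 − 0.25x_{Mesa}.
Similarly x_{Mesa} = 5.5 − 0.25x_{Kora}.
Solving the two reaction functions simultaneously: (1 − (−0.25)(−0.25))x_{Kora} = 10 − 0.25·5.5, so 0.9375x_{Kora} = 8.625 and x_{Kora} = 9.2.
Then x_{Mesa} = 5.5 − 0.25·9.2 = 3.2.
P_{Kora} = 42 − 2·9.2 − 3.2 = 20.4.
Profit = (20.4 − 2)·9.2 = 169.28.

169.28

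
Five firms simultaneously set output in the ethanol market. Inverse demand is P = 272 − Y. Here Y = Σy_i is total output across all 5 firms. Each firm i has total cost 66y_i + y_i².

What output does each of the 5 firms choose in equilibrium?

A representative firm's profit is π_i = y_i(272 − Y) − 66y_i − y_i², with Y = y_i + Σ_{j≠i} y_j.
First-order condition: 206 − 4y_i − Σ_{j≠i} y_j = 0.
In a symmetric equilibrium every firm chooses the same y, so Σ_{j≠i} y_j = 4y. The condition becomes 206 − 8y = 0, giving y = 206/8 = 25.75.

25.75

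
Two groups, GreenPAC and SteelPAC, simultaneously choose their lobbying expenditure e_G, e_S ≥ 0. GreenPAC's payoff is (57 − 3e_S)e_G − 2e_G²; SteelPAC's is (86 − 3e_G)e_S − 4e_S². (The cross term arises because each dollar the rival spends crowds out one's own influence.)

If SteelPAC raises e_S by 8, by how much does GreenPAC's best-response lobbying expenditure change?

-6

Expanding GreenPAC's payoff: 57e_G − 3e_Se_G − 2e_G².
∂π/∂e_G = 57 − 3e_S − 4e_G = 0, so e_G = 14.25 − 0.75e_S.
The reaction-function slope is −0.75, so an 8-unit rise in e_S moves e_G by −0.75 × 8 = −6. GreenPAC's best response falls — the actions are strategic substitutes.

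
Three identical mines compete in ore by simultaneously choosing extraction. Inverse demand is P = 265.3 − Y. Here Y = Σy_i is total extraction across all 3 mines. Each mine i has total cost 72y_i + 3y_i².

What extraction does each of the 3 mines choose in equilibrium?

19.33

A representative mine's profit is π_i = y_i(265.3 − Y) − 72y_i − 3y_i², with Y = y_i + Σ_{j≠i} y_j.
First-order condition: 193.3 − 8y_i − Σ_{j≠i} y_j = 0.
With identical mines, set every y_j = y: then 193.3 − 8y − 2y = 0, i.e. y = 193.3/10 = 19.33.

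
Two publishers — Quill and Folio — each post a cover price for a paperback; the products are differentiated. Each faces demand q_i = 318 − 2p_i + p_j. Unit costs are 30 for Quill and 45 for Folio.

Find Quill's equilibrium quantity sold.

196

Quill's profit: π = (p_{Quill} − 30)(318 − 2p_{Quill} + p_{Folio}).
∂π/∂p_{Quill} = 378 − 4p_{Quill} + p_{Folio} = 0 ⇒ p_{Quill} = 94.5 + 0.25p_{Folio}.
Similarly p_{Folio} = 102 + 0.25p_{Quill}.
Substituting the second reaction function into the first: p_{Quill} = 94.5 + 0.25(102 + 0.25p_{Quill}), which gives 0.9375p_{Quill} = 120 ⇒ p_{Quill} = 128.
Then p_{Folio} = 102 + 0.25·128 = 134.
q_{Quill} = 318 − 2·128 + 134 = 196.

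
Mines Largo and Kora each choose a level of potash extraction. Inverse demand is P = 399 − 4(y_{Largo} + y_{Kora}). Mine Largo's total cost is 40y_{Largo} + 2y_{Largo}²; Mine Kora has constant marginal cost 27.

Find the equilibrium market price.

178.4

Mine Largo's profit: π = y_{Largo}(399 − 4(y_{Largo} + y_{Kora})) − 40y_{Largo} − 2y_{Largo}².
∂π/∂y_{Largo} = 359 − 12y_{Largo} − 4y_{Kora} = 0, so y_{Largo} = 359/12 − (1/3)y_{Kora}.
For Kora: ∂π/∂y_{Kora} = 372 − 8y_{Kora} − 4y_{Largo} = 0 ⇒ y_{Kora} = 46.5 − 0.5y_{Largo}.
Solving the two reaction functions simultaneously: (1 − (−1/3)(−0.5))y_{Largo} = 359/12 − (1/3)·46.5, so (5/6)y_{Largo} = 173/12 and y_{Largo} = 17.3.
Then y_{Kora} = 46.5 − 0.5·17.3 = 37.85.
Equilibrium price: P = 399 − 4·55.15 = 178.4.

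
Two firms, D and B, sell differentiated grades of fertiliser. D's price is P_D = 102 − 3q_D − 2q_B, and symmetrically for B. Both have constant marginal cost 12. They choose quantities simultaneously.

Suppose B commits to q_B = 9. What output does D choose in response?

Firm D's profit: π = q_D(102 − 3q_D − 2q_B) − 12q_D.
∂π/∂q_D = 90 − 6q_D − 2q_B = 0 ⇒ q_D = 15 − (1/3)q_B.
At q_B = 9: q_D = 15 − (1/3)·9 = 12.

12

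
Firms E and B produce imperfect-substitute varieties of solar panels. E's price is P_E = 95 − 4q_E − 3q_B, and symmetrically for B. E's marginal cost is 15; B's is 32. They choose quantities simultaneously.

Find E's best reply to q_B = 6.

Firm E's profit: π = q_E(95 − 4q_E − 3q_B) − 15q_E.
∂π/∂q_E = 80 − 8q_E − 3q_B = 0 ⇒ q_E = 10 − 0.375q_B.
At q_B = 6: q_E = 10 − 0.375·6 = 7.75.

7.75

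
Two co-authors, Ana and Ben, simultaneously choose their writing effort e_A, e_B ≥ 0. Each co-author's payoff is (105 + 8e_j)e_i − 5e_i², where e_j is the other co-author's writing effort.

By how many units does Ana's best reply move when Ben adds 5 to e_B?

4

Ana's payoff is (105 + 8e_B)e_A − 5e_A².
∂π/∂e_A = 105 + 8e_B − 10e_A = 0, so e_A = 10.5 + 0.8e_B.
The reaction-function slope is 0.8, so a 5-unit rise in e_B moves e_A by 0.8 × 5 = 4. Ana's best response rises — the actions are strategic complements.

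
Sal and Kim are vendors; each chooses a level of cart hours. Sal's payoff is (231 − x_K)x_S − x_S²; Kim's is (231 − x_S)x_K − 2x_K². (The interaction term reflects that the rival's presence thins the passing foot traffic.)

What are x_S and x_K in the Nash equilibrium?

Expanding Sal's payoff: 231x_S − x_Kx_S − x_S².
∂π/∂x_S = 231 − x_K − 2x_S = 0, so x_S = 115.5 − 0.5x_K.
Likewise for Kim: x_K = 57.75 − 0.25x_S.
Plugging x_K into Sal's best response: x_S = 115.5 − 0.5(57.75 − 0.25x_S) ⇒ 0.875x_S = 86.625, so x_S = 99.
Then x_K = 57.75 − 0.25·99 = 33.

99, 33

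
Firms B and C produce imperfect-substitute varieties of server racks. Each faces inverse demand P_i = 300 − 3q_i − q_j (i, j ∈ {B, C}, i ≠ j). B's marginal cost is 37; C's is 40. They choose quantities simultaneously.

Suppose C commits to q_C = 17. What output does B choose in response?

41

Firm B's profit: π = q_B(300 − 3q_B − q_C) − 37q_B.
∂π/∂q_B = 263 − 6q_B − q_C = 0 ⇒ q_B = 263/6 − (1/6)q_C.
At q_C = 17: q_B = 263/6 − (1/6)·17 = 41.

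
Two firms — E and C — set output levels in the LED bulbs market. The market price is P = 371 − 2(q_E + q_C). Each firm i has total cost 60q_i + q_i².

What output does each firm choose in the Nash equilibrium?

38.875

Firm E's profit: π = q_E(371 − 2(q_E + q_C)) − 60q_E − q_E².
∂π/∂q_E = 311 − 6q_E − 2q_C = 0, so q_E = 311/6 − (1/3)q_C.
By symmetry q_C = q_E; substituting into the reaction function, (4/3)q_E = 311/6 and q_E = 38.875.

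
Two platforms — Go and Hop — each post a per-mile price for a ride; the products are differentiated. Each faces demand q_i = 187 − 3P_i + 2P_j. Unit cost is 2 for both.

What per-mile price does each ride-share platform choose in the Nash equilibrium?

48.25

Go's profit: π = (P_{Go} − 2)(187 − 3P_{Go} + 2P_{Hop}).
∂π/∂P_{Go} = 193 − 6P_{Go} + 2P_{Hop} = 0 ⇒ P_{Go} = 193/6 + (1/3)P_{Hop}.
By symmetry P_{Hop} = P_{Go}; substituting into the reaction function, (2/3)P_{Go} = 193/6 and P_{Go} = 48.25.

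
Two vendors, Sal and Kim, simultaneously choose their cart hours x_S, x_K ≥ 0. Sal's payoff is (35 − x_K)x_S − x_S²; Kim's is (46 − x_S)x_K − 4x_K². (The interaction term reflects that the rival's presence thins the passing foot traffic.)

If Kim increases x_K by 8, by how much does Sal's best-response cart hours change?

-4

Expanding Sal's payoff: 35x_S − x_Kx_S − x_S².
∂π/∂x_S = 35 − x_K − 2x_S = 0, so x_S = 17.5 − 0.5x_K.
The reaction-function slope is −0.5, so an 8-unit rise in x_K moves x_S by −0.5 × 8 = −4. Sal's best response falls — the actions are strategic substitutes.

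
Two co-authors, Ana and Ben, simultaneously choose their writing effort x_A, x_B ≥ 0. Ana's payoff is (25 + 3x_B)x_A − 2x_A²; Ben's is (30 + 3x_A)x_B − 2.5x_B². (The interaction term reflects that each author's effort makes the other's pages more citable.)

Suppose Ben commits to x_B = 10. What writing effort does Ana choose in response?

13.75

Expanding Ana's payoff: 25x_A + 3x_Bx_A − 2x_A².
∂π/∂x_A = 25 + 3x_B − 4x_A = 0, so x_A = 6.25 + 0.75x_B.
At x_B = 10: x_A = 6.25 + 0.75·10 = 13.75.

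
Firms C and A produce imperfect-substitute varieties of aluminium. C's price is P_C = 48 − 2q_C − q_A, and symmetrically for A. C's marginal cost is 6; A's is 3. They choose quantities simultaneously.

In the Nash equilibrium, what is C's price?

22.4

Firm C's profit: π = q_C(48 − 2q_C − q_A) − 6q_C.
∂π/∂q_C = 42 − 4q_C − q_A = 0 ⇒ q_C = 10.5 − 0.25q_A.
Similarly q_A = 11.25 − 0.25q_C.
Solving the two reaction functions simultaneously: (1 − (−0.25)(−0.25))q_C = 10.5 − 0.25·11.25, so 0.9375q_C = 7.6875 and q_C = 8.2.
Then q_A = 11.25 − 0.25·8.2 = 9.2.
P_C = 48 − 2·8.2 − 9.2 = 22.4.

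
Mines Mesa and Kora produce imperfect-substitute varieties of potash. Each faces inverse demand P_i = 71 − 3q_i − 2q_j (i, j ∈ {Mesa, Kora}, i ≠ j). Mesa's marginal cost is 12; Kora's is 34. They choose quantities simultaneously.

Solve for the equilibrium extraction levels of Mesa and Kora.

Mine Mesa's profit: π = q_{Mesa}(71 − 3q_{Mesa} − 2q_{Kora}) − 12q_{Mesa}.
∂π/∂q_{Mesa} = 59 − 6q_{Mesa} − 2q_{Kora} = 0 ⇒ q_{Mesa} = 59/6 − (1/3)q_{Kora}.
Similarly q_{Kora} = 37/6 − (1/3)q_{Mesa}.
Substituting the second reaction function into the first: q_{Mesa} = 59/6 − (1/3)(37/6 − (1/3)q_{Mesa}), which gives (8/9)q_{Mesa} = 70/9 ⇒ q_{Mesa} = 8.75.
Then q_{Kora} = 37/6 − (1/3)·8.75 = 3.25.

8.75, 3.25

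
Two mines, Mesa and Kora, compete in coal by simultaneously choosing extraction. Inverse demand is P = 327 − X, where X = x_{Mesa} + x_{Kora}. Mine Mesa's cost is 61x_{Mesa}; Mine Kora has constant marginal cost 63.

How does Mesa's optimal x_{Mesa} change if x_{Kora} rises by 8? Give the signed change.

-4

Mine Mesa's profit: π = x_{Mesa}(327 − (x_{Mesa} + x_{Kora})) − 61x_{Mesa}.
∂π/∂x_{Mesa} = 266 − 2x_{Mesa} − x_{Kora} = 0, so x_{Mesa} = 133 − 0.5x_{Kora}.
The reaction-function slope is −0.5, so an 8-unit rise in x_{Kora} moves x_{Mesa} by −0.5 × 8 = −4. Mesa's best response falls — the actions are strategic substitutes.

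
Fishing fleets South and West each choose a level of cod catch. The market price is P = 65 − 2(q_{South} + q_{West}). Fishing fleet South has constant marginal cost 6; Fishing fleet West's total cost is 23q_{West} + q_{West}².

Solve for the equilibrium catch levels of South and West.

Fishing fleet South's profit: π = q_{South}(65 − 2(q_{South} + q_{West})) − 6q_{South}.
∂π/∂q_{South} = 59 − 4q_{South} − 2q_{West} = 0, so q_{South} = 14.75 − 0.5q_{West}.
For West: ∂π/∂q_{West} = 42 − 6q_{West} − 2q_{South} = 0 ⇒ q_{West} = 7 − (1/3)q_{South}.
Substituting the second reaction function into the first: q_{South} = 14.75 − 0.5(7 − (1/3)q_{South}), which gives (5/6)q_{South} = 11.25 ⇒ q_{South} = 13.5.
Then q_{West} = 7 − (1/3)·13.5 = 2.5.

13.5, 2.5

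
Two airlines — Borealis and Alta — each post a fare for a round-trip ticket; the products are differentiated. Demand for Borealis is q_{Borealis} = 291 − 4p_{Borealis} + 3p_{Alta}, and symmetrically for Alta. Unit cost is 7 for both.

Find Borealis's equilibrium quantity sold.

Borealis's profit: π = (p_{Borealis} − 7)(291 − 4p_{Borealis} + 3p_{Alta}).
∂π/∂p_{Borealis} = 319 − 8p_{Borealis} + 3p_{Alta} = 0 ⇒ p_{Borealis} = 39.875 + 0.375p_{Alta}.
The game is symmetric, so in equilibrium p_{Alta} = p_{Borealis}: the reaction function gives 0.625p_{Borealis} = 39.875, hence p_{Borealis} = 63.8.
q_{Borealis} = 291 − 4·63.8 + 3·63.8 = 227.2.

227.2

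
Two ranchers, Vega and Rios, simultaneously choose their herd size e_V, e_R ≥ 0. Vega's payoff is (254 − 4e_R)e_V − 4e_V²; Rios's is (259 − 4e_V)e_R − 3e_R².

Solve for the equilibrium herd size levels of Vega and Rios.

15.25, 33

Expanding Vega's payoff: 254e_V − 4e_Re_V − 4e_V².
∂π/∂e_V = 254 − 4e_R − 8e_V = 0, so e_V = 31.75 − 0.5e_R.
Likewise for Rios: e_R = 259/6 − (2/3)e_V.
Plugging e_R into Vega's best response: e_V = 31.75 − 0.5(259/6 − (2/3)e_V) ⇒ (2/3)e_V = 61/6, so e_V = 15.25.
Then e_R = 259/6 − (2/3)·15.25 = 33.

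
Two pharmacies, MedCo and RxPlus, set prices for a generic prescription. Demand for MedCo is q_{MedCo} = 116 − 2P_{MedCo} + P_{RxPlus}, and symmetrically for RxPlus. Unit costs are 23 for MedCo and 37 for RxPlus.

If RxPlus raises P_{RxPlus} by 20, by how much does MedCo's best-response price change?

5

MedCo's profit: π = (P_{MedCo} − 23)(116 − 2P_{MedCo} + P_{RxPlus}).
∂π/∂P_{MedCo} = 162 − 4P_{MedCo} + P_{RxPlus} = 0 ⇒ P_{MedCo} = 40.5 + 0.25P_{RxPlus}.
The reaction-function slope is 0.25, so a 20-unit rise in P_{RxPlus} moves P_{MedCo} by 0.25 × 20 = 5. MedCo's best response rises — the actions are strategic complements.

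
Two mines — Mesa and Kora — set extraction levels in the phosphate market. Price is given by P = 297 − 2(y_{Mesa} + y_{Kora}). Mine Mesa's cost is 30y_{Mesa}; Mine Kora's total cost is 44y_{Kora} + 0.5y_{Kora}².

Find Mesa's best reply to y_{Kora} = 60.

36.75

Mine Mesa's profit: π = y_{Mesa}(297 − 2(y_{Mesa} + y_{Kora})) − 30y_{Mesa}.
∂π/∂y_{Mesa} = 267 − 4y_{Mesa} − 2y_{Kora} = 0, so y_{Mesa} = 66.75 − 0.5y_{Kora}.
At y_{Kora} = 60: y_{Mesa} = 66.75 − 0.5·60 = 36.75.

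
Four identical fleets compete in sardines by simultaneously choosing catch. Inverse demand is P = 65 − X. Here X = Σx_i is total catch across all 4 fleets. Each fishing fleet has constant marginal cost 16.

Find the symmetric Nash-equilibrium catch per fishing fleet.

9.8

A representative fishing fleet's profit is π_i = x_i(65 − X) − 16x_i, with X = x_i + Σ_{j≠i} x_j.
First-order condition: 49 − 2x_i − Σ_{j≠i} x_j = 0.
Imposing symmetry (x_j = x for all j) turns Σ_{j≠i} x_j into 3x, so 49 = 5x and x = 9.8.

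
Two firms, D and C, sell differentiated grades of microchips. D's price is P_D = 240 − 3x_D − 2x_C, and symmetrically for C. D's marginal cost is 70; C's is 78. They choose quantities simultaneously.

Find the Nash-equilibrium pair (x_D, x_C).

Firm D's profit: π = x_D(240 − 3x_D − 2x_C) − 70x_D.
∂π/∂x_D = 170 − 6x_D − 2x_C = 0 ⇒ x_D = 85/3 − (1/3)x_C.
Similarly x_C = 27 − (1/3)x_D.
Plugging x_C into D's best response: x_D = 85/3 − (1/3)(27 − (1/3)x_D) ⇒ (8/9)x_D = 58/3, so x_D = 21.75.
Then x_C = 27 − (1/3)·21.75 = 19.75.

21.75, 19.75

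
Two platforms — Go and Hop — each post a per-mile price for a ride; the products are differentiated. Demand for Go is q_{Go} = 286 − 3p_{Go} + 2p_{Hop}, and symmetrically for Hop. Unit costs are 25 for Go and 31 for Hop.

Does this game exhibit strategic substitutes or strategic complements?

strategic complements

Go's profit: π = (p_{Go} − 25)(286 − 3p_{Go} + 2p_{Hop}).
∂π/∂p_{Go} = 361 − 6p_{Go} + 2p_{Hop} = 0 ⇒ p_{Go} = 361/6 + (1/3)p_{Hop}.
The best-response slope dp_{Go}/dp_{Hop} = 1/3 > 0: the reaction function is upward-sloping, so the choices are strategic complements.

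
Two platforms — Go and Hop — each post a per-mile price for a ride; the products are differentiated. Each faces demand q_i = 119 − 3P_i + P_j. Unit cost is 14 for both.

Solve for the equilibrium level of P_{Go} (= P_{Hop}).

32.2

Go's profit: π = (P_{Go} − 14)(119 − 3P_{Go} + P_{Hop}).
∂π/∂P_{Go} = 161 − 6P_{Go} + P_{Hop} = 0 ⇒ P_{Go} = 161/6 + (1/6)P_{Hop}.
Setting P_{Go} = P_{Hop} in the reaction function: P_{Go} = 161/6 + (1/6)P_{Go}, so P_{Go} = (161/6) / (5/6) = 32.2.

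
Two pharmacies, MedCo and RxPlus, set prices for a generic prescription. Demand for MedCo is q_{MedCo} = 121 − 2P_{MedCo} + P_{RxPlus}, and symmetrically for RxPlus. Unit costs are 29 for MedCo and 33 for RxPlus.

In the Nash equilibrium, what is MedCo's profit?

MedCo's profit: π = (P_{MedCo} − 29)(121 − 2P_{MedCo} + P_{RxPlus}).
∂π/∂P_{MedCo} = 179 − 4P_{MedCo} + P_{RxPlus} = 0 ⇒ P_{MedCo} = 44.75 + 0.25P_{RxPlus}.
Similarly P_{RxPlus} = 46.75 + 0.25P_{MedCo}.
Solving the two reaction functions simultaneously: (1 − (0.25)(0.25))P_{MedCo} = 44.75 + 0.25·46.75, so 0.9375P_{MedCo} = 56.4375 and P_{MedCo} = 60.2.
Then P_{RxPlus} = 46.75 + 0.25·60.2 = 61.8.
q_{MedCo} = 121 − 2·60.2 + 61.8 = 62.4.
Profit = (60.2 − 29)·62.4 = 1946.88.

1946.88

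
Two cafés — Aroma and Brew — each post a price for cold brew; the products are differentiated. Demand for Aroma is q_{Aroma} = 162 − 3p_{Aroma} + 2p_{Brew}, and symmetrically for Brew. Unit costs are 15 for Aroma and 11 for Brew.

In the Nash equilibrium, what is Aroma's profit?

Aroma's profit: π = (p_{Aroma} − 15)(162 − 3p_{Aroma} + 2p_{Brew}).
∂π/∂p_{Aroma} = 207 − 6p_{Aroma} + 2p_{Brew} = 0 ⇒ p_{Aroma} = 34.5 + (1/3)p_{Brew}.
Similarly p_{Brew} = 32.5 + (1/3)p_{Aroma}.
Solving the two reaction functions simultaneously: (1 − (1/3)(1/3))p_{Aroma} = 34.5 + (1/3)·32.5, so (8/9)p_{Aroma} = 136/3 and p_{Aroma} = 51.
Then p_{Brew} = 32.5 + (1/3)·51 = 49.5.
q_{Aroma} = 162 − 3·51 + 2·49.5 = 108.
Profit = (51 − 15)·108 = 3888.

3888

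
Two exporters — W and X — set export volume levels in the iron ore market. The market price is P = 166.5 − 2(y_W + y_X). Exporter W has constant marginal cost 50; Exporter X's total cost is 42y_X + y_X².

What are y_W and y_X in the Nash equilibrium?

Exporter W's profit: π = y_W(166.5 − 2(y_W + y_X)) − 50y_W.
∂π/∂y_W = 116.5 − 4y_W − 2y_X = 0, so y_W = 29.125 − 0.5y_X.
For X: ∂π/∂y_X = 124.5 − 6y_X − 2y_W = 0 ⇒ y_X = 20.75 − (1/3)y_W.
Substituting the second reaction function into the first: y_W = 29.125 − 0.5(20.75 − (1/3)y_W), which gives (5/6)y_W = 18.75 ⇒ y_W = 22.5.
Then y_X = 20.75 − (1/3)·22.5 = 13.25.

22.5, 13.25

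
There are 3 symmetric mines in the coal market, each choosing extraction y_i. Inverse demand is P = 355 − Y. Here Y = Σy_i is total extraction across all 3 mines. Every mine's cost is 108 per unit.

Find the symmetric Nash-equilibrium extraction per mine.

61.75

A representative mine's profit is π_i = y_i(355 − Y) − 108y_i, with Y = y_i + Σ_{j≠i} y_j.
First-order condition: 247 − 2y_i − Σ_{j≠i} y_j = 0.
In a symmetric equilibrium every mine chooses the same y, so Σ_{j≠i} y_j = 2y. The condition becomes 247 − 4y = 0, giving y = 247/4 = 61.75.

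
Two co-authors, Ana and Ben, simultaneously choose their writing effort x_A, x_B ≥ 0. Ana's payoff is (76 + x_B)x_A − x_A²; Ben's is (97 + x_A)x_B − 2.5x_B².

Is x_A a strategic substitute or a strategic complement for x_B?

strategic complements

Expanding Ana's payoff: 76x_A + x_Bx_A − x_A².
∂π/∂x_A = 76 + x_B − 2x_A = 0, so x_A = 38 + 0.5x_B.
The best-response slope dx_A/dx_B = 0.5 > 0: the reaction function is upward-sloping, so the choices are strategic complements.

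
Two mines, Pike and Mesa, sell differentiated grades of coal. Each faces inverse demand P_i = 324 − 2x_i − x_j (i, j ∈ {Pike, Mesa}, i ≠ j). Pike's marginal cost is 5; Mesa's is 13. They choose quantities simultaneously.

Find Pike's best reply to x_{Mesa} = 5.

78.5

Mine Pike's profit: π = x_{Pike}(324 − 2x_{Pike} − x_{Mesa}) − 5x_{Pike}.
∂π/∂x_{Pike} = 319 − 4x_{Pike} − x_{Mesa} = 0 ⇒ x_{Pike} = 79.75 − 0.25x_{Mesa}.
At x_{Mesa} = 5: x_{Pike} = 79.75 − 0.25·5 = 78.5.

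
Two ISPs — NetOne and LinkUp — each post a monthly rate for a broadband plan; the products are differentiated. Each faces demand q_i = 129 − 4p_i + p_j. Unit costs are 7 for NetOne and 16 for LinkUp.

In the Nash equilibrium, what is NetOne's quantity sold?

NetOne's profit: π = (p_{NetOne} − 7)(129 − 4p_{NetOne} + p_{LinkUp}).
∂π/∂p_{NetOne} = 157 − 8p_{NetOne} + p_{LinkUp} = 0 ⇒ p_{NetOne} = 19.625 + 0.125p_{LinkUp}.
Similarly p_{LinkUp} = 24.125 + 0.125p_{NetOne}.
Plugging p_{LinkUp} into NetOne's best response: p_{NetOne} = 19.625 + 0.125(24.125 + 0.125p_{NetOne}) ⇒ (63/64)p_{NetOne} = 1449/64, so p_{NetOne} = 23.
Then p_{LinkUp} = 24.125 + 0.125·23 = 27.
q_{NetOne} = 129 − 4·23 + 27 = 64.

64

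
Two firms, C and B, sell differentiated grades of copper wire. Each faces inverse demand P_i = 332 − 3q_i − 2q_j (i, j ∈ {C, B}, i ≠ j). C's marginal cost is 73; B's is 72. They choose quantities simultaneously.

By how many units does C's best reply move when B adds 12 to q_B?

Firm C's profit: π = q_C(332 − 3q_C − 2q_B) − 73q_C.
∂π/∂q_C = 259 − 6q_C − 2q_B = 0 ⇒ q_C = 259/6 − (1/3)q_B.
The reaction-function slope is −1/3, so a 12-unit rise in q_B moves q_C by −1/3 × 12 = −4. C's best response falls — the actions are strategic substitutes.

-4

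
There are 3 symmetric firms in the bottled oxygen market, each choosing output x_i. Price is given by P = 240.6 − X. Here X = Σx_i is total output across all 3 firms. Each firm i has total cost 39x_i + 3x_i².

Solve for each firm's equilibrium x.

A representative firm's profit is π_i = x_i(240.6 − X) − 39x_i − 3x_i², with X = x_i + Σ_{j≠i} x_j.
First-order condition: 201.6 − 8x_i − Σ_{j≠i} x_j = 0.
Imposing symmetry (x_j = x for all j) turns Σ_{j≠i} x_j into 2x, so 201.6 = 10x and x = 20.16.

20.16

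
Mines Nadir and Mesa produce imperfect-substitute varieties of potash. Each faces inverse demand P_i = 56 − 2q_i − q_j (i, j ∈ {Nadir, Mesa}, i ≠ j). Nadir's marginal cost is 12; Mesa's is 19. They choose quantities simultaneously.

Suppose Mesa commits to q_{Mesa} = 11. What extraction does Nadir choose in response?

8.25

Mine Nadir's profit: π = q_{Nadir}(56 − 2q_{Nadir} − q_{Mesa}) − 12q_{Nadir}.
∂π/∂q_{Nadir} = 44 − 4q_{Nadir} − q_{Mesa} = 0 ⇒ q_{Nadir} = 11 − 0.25q_{Mesa}.
At q_{Mesa} = 11: q_{Nadir} = 11 − 0.25·11 = 8.25.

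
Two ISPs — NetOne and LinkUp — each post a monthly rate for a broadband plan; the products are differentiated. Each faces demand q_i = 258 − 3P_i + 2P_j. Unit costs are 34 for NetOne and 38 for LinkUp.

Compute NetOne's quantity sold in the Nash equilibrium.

170.25

NetOne's profit: π = (P_{NetOne} − 34)(258 − 3P_{NetOne} + 2P_{LinkUp}).
∂π/∂P_{NetOne} = 360 − 6P_{NetOne} + 2P_{LinkUp} = 0 ⇒ P_{NetOne} = 60 + (1/3)P_{LinkUp}.
Similarly P_{LinkUp} = 62 + (1/3)P_{NetOne}.
Substituting the second reaction function into the first: P_{NetOne} = 60 + (1/3)(62 + (1/3)P_{NetOne}), which gives (8/9)P_{NetOne} = 242/3 ⇒ P_{NetOne} = 90.75.
Then P_{LinkUp} = 62 + (1/3)·90.75 = 92.25.
q_{NetOne} = 258 − 3·90.75 + 2·92.25 = 170.25.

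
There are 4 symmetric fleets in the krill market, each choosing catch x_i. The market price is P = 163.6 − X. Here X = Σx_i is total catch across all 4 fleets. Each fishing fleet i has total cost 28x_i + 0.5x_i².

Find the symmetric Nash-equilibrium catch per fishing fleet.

A representative fishing fleet's profit is π_i = x_i(163.6 − X) − 28x_i − 0.5x_i², with X = x_i + Σ_{j≠i} x_j.
First-order condition: 135.6 − 3x_i − Σ_{j≠i} x_j = 0.
Imposing symmetry (x_j = x for all j) turns Σ_{j≠i} x_j into 3x, so 135.6 = 6x and x = 22.6.

22.6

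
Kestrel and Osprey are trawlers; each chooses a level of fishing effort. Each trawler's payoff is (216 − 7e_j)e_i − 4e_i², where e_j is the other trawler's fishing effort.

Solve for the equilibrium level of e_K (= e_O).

Kestrel's payoff is (216 − 7e_O)e_K − 4e_K².
∂π/∂e_K = 216 − 7e_O − 8e_K = 0, so e_K = 27 − 0.875e_O.
The game is symmetric, so in equilibrium e_O = e_K: the reaction function gives 1.875e_K = 27, hence e_K = 14.4.

14.4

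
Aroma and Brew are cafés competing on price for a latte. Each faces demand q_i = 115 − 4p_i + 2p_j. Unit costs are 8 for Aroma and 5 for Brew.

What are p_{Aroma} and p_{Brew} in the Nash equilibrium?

24.1, 22.9

Aroma's profit: π = (p_{Aroma} − 8)(115 − 4p_{Aroma} + 2p_{Brew}).
∂π/∂p_{Aroma} = 147 − 8p_{Aroma} + 2p_{Brew} = 0 ⇒ p_{Aroma} = 18.375 + 0.25p_{Brew}.
Similarly p_{Brew} = 16.875 + 0.25p_{Aroma}.
Plugging p_{Brew} into Aroma's best response: p_{Aroma} = 18.375 + 0.25(16.875 + 0.25p_{Aroma}) ⇒ 0.9375p_{Aroma} = 723/32, so p_{Aroma} = 24.1.
Then p_{Brew} = 16.875 + 0.25·24.1 = 22.9.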